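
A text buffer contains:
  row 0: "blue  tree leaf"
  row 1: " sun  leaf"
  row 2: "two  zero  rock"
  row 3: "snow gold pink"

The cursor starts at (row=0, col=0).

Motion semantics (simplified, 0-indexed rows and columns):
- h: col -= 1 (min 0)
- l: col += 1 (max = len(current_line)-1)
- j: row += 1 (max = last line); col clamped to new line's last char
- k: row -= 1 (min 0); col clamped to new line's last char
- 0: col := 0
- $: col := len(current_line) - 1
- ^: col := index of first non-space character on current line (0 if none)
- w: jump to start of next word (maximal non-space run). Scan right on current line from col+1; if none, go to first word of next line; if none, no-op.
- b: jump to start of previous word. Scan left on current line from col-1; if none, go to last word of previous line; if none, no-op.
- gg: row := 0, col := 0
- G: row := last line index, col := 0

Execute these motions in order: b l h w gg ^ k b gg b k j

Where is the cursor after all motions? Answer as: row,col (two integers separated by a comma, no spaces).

After 1 (b): row=0 col=0 char='b'
After 2 (l): row=0 col=1 char='l'
After 3 (h): row=0 col=0 char='b'
After 4 (w): row=0 col=6 char='t'
After 5 (gg): row=0 col=0 char='b'
After 6 (^): row=0 col=0 char='b'
After 7 (k): row=0 col=0 char='b'
After 8 (b): row=0 col=0 char='b'
After 9 (gg): row=0 col=0 char='b'
After 10 (b): row=0 col=0 char='b'
After 11 (k): row=0 col=0 char='b'
After 12 (j): row=1 col=0 char='_'

Answer: 1,0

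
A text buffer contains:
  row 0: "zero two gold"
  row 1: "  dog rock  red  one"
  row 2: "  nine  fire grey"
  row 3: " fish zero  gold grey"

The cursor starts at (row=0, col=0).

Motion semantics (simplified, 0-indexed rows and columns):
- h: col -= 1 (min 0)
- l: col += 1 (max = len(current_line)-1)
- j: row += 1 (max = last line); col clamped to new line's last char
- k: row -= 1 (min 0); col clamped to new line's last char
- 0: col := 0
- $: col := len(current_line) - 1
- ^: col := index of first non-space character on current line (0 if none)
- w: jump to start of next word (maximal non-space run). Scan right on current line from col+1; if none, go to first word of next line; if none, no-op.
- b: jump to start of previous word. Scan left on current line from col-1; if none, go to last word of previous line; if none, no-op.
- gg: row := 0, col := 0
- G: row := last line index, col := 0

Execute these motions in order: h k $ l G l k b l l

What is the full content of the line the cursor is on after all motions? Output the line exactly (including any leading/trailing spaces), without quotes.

After 1 (h): row=0 col=0 char='z'
After 2 (k): row=0 col=0 char='z'
After 3 ($): row=0 col=12 char='d'
After 4 (l): row=0 col=12 char='d'
After 5 (G): row=3 col=0 char='_'
After 6 (l): row=3 col=1 char='f'
After 7 (k): row=2 col=1 char='_'
After 8 (b): row=1 col=17 char='o'
After 9 (l): row=1 col=18 char='n'
After 10 (l): row=1 col=19 char='e'

Answer:   dog rock  red  one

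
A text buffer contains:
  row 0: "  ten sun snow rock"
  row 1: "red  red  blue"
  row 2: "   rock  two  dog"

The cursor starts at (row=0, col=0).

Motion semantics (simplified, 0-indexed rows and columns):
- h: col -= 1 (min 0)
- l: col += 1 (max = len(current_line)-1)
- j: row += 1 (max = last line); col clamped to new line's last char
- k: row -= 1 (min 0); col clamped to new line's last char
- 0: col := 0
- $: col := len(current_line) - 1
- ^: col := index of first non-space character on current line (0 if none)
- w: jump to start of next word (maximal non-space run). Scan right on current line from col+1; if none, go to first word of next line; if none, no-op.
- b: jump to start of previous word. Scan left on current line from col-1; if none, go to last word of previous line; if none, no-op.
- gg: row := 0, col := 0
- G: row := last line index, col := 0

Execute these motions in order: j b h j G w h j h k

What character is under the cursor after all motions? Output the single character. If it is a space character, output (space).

Answer: e

Derivation:
After 1 (j): row=1 col=0 char='r'
After 2 (b): row=0 col=15 char='r'
After 3 (h): row=0 col=14 char='_'
After 4 (j): row=1 col=13 char='e'
After 5 (G): row=2 col=0 char='_'
After 6 (w): row=2 col=3 char='r'
After 7 (h): row=2 col=2 char='_'
After 8 (j): row=2 col=2 char='_'
After 9 (h): row=2 col=1 char='_'
After 10 (k): row=1 col=1 char='e'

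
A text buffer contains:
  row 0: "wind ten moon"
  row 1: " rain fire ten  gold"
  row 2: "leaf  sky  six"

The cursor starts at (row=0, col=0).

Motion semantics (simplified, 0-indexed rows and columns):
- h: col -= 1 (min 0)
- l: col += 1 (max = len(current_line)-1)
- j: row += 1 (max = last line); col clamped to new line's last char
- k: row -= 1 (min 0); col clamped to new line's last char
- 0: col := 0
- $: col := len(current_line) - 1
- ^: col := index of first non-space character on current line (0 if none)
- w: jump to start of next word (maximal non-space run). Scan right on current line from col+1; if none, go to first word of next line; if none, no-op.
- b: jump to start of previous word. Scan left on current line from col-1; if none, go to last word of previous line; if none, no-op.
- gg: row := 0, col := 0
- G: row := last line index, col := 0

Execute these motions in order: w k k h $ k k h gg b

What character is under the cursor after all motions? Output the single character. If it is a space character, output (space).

After 1 (w): row=0 col=5 char='t'
After 2 (k): row=0 col=5 char='t'
After 3 (k): row=0 col=5 char='t'
After 4 (h): row=0 col=4 char='_'
After 5 ($): row=0 col=12 char='n'
After 6 (k): row=0 col=12 char='n'
After 7 (k): row=0 col=12 char='n'
After 8 (h): row=0 col=11 char='o'
After 9 (gg): row=0 col=0 char='w'
After 10 (b): row=0 col=0 char='w'

Answer: w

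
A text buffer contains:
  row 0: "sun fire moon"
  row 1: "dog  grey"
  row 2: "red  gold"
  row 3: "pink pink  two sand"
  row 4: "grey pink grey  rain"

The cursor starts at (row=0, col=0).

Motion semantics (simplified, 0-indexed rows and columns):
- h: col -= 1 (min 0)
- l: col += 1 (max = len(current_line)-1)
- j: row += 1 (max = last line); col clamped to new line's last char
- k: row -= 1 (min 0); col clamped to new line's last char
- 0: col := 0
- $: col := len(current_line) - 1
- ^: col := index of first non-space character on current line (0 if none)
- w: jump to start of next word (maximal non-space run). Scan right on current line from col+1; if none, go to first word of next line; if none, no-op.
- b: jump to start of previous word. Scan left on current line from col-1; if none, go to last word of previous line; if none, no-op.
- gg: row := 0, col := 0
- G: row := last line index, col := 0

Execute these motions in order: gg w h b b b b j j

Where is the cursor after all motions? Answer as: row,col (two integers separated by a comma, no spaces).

Answer: 2,0

Derivation:
After 1 (gg): row=0 col=0 char='s'
After 2 (w): row=0 col=4 char='f'
After 3 (h): row=0 col=3 char='_'
After 4 (b): row=0 col=0 char='s'
After 5 (b): row=0 col=0 char='s'
After 6 (b): row=0 col=0 char='s'
After 7 (b): row=0 col=0 char='s'
After 8 (j): row=1 col=0 char='d'
After 9 (j): row=2 col=0 char='r'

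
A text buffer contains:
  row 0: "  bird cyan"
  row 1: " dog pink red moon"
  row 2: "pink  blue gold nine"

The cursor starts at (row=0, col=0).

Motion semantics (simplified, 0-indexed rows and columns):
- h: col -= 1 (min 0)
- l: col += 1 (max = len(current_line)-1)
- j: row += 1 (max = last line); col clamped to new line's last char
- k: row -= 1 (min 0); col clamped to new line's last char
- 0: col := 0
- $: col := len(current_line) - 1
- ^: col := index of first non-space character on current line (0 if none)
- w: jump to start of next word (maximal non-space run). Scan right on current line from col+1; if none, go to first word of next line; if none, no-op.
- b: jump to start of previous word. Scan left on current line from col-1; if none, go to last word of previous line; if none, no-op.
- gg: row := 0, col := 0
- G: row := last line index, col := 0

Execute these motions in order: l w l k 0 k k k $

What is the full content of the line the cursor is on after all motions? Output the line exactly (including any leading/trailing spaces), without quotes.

Answer:   bird cyan

Derivation:
After 1 (l): row=0 col=1 char='_'
After 2 (w): row=0 col=2 char='b'
After 3 (l): row=0 col=3 char='i'
After 4 (k): row=0 col=3 char='i'
After 5 (0): row=0 col=0 char='_'
After 6 (k): row=0 col=0 char='_'
After 7 (k): row=0 col=0 char='_'
After 8 (k): row=0 col=0 char='_'
After 9 ($): row=0 col=10 char='n'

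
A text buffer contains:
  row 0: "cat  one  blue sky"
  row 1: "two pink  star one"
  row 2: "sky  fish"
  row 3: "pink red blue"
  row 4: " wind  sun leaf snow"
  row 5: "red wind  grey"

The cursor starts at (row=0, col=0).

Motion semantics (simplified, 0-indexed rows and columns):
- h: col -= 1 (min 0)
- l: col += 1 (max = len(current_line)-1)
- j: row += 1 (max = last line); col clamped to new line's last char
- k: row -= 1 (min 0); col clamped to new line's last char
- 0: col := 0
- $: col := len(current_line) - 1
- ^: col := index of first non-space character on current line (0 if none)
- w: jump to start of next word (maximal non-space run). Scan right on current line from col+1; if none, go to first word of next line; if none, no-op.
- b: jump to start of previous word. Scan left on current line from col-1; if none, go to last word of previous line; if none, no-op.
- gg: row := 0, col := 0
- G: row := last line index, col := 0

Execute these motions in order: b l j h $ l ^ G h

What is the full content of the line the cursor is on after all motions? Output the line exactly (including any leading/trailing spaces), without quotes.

After 1 (b): row=0 col=0 char='c'
After 2 (l): row=0 col=1 char='a'
After 3 (j): row=1 col=1 char='w'
After 4 (h): row=1 col=0 char='t'
After 5 ($): row=1 col=17 char='e'
After 6 (l): row=1 col=17 char='e'
After 7 (^): row=1 col=0 char='t'
After 8 (G): row=5 col=0 char='r'
After 9 (h): row=5 col=0 char='r'

Answer: red wind  grey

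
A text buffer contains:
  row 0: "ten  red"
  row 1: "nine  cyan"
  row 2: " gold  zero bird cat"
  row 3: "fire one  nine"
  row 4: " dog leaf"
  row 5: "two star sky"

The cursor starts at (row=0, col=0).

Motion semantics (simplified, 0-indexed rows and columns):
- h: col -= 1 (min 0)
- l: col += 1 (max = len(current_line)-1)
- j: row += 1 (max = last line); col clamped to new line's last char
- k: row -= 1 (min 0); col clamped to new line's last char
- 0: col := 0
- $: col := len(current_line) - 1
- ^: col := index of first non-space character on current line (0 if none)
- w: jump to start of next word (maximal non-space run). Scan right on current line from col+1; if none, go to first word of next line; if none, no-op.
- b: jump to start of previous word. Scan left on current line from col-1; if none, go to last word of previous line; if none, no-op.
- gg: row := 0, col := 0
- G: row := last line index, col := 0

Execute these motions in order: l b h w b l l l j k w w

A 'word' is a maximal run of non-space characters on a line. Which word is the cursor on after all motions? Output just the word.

Answer: nine

Derivation:
After 1 (l): row=0 col=1 char='e'
After 2 (b): row=0 col=0 char='t'
After 3 (h): row=0 col=0 char='t'
After 4 (w): row=0 col=5 char='r'
After 5 (b): row=0 col=0 char='t'
After 6 (l): row=0 col=1 char='e'
After 7 (l): row=0 col=2 char='n'
After 8 (l): row=0 col=3 char='_'
After 9 (j): row=1 col=3 char='e'
After 10 (k): row=0 col=3 char='_'
After 11 (w): row=0 col=5 char='r'
After 12 (w): row=1 col=0 char='n'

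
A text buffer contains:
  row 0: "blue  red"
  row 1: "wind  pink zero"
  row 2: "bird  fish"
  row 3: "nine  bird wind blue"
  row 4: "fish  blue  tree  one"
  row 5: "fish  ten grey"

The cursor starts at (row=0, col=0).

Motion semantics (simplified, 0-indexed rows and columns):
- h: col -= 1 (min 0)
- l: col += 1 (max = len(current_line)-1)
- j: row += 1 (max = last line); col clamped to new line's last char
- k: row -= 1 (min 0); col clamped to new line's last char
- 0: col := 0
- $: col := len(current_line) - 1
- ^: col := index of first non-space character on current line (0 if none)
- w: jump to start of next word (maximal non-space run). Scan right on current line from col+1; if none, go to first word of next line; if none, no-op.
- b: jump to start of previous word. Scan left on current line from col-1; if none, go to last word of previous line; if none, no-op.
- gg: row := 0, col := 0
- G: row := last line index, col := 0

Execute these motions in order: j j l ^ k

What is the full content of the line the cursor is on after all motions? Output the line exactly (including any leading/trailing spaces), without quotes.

After 1 (j): row=1 col=0 char='w'
After 2 (j): row=2 col=0 char='b'
After 3 (l): row=2 col=1 char='i'
After 4 (^): row=2 col=0 char='b'
After 5 (k): row=1 col=0 char='w'

Answer: wind  pink zero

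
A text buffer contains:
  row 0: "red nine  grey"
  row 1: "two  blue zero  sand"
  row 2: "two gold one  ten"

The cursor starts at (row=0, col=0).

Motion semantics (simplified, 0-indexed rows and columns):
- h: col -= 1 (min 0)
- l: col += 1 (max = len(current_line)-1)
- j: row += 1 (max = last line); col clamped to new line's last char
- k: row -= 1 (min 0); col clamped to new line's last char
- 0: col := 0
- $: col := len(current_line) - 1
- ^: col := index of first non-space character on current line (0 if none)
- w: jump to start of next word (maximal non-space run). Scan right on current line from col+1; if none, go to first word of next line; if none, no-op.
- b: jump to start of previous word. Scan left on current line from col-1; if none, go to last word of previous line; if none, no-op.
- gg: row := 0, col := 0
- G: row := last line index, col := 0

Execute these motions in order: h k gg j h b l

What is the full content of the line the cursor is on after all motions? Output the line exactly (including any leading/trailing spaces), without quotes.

Answer: red nine  grey

Derivation:
After 1 (h): row=0 col=0 char='r'
After 2 (k): row=0 col=0 char='r'
After 3 (gg): row=0 col=0 char='r'
After 4 (j): row=1 col=0 char='t'
After 5 (h): row=1 col=0 char='t'
After 6 (b): row=0 col=10 char='g'
After 7 (l): row=0 col=11 char='r'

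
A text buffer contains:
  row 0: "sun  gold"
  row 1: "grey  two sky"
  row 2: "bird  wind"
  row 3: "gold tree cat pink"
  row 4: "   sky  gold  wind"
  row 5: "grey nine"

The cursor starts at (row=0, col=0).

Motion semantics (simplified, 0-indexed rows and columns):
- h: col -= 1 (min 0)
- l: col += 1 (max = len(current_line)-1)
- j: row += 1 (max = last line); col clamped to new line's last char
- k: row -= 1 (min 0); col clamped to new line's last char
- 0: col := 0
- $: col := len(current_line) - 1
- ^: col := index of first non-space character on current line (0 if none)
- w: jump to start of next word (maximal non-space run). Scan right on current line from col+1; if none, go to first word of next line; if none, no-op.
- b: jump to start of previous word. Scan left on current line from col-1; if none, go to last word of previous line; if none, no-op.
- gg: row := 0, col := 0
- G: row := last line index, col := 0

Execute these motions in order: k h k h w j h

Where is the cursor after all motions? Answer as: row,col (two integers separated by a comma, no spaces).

Answer: 1,4

Derivation:
After 1 (k): row=0 col=0 char='s'
After 2 (h): row=0 col=0 char='s'
After 3 (k): row=0 col=0 char='s'
After 4 (h): row=0 col=0 char='s'
After 5 (w): row=0 col=5 char='g'
After 6 (j): row=1 col=5 char='_'
After 7 (h): row=1 col=4 char='_'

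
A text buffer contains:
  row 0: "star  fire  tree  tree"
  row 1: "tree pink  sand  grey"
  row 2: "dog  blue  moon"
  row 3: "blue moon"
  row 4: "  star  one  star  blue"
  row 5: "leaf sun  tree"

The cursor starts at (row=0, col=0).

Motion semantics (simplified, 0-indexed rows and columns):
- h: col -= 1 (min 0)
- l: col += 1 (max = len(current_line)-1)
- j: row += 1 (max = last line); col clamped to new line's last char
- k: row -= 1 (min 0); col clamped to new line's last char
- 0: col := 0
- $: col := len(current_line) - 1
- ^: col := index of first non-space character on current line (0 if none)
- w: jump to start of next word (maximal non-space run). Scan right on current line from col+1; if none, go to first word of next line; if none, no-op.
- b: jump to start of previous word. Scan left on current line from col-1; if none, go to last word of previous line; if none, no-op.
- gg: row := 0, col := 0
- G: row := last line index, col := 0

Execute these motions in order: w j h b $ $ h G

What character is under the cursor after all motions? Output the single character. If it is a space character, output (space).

After 1 (w): row=0 col=6 char='f'
After 2 (j): row=1 col=6 char='i'
After 3 (h): row=1 col=5 char='p'
After 4 (b): row=1 col=0 char='t'
After 5 ($): row=1 col=20 char='y'
After 6 ($): row=1 col=20 char='y'
After 7 (h): row=1 col=19 char='e'
After 8 (G): row=5 col=0 char='l'

Answer: l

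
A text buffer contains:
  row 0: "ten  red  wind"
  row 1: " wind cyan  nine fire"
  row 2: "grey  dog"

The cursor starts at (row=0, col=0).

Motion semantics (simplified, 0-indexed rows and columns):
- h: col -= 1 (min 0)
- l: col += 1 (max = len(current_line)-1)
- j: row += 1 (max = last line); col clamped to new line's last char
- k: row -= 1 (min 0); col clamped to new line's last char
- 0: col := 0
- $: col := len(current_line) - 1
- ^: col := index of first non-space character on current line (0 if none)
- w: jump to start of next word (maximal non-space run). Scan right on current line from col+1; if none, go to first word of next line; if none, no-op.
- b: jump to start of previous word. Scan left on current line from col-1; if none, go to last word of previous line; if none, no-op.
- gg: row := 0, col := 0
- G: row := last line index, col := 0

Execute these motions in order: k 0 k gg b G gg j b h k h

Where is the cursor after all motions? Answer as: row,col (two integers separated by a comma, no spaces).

Answer: 0,8

Derivation:
After 1 (k): row=0 col=0 char='t'
After 2 (0): row=0 col=0 char='t'
After 3 (k): row=0 col=0 char='t'
After 4 (gg): row=0 col=0 char='t'
After 5 (b): row=0 col=0 char='t'
After 6 (G): row=2 col=0 char='g'
After 7 (gg): row=0 col=0 char='t'
After 8 (j): row=1 col=0 char='_'
After 9 (b): row=0 col=10 char='w'
After 10 (h): row=0 col=9 char='_'
After 11 (k): row=0 col=9 char='_'
After 12 (h): row=0 col=8 char='_'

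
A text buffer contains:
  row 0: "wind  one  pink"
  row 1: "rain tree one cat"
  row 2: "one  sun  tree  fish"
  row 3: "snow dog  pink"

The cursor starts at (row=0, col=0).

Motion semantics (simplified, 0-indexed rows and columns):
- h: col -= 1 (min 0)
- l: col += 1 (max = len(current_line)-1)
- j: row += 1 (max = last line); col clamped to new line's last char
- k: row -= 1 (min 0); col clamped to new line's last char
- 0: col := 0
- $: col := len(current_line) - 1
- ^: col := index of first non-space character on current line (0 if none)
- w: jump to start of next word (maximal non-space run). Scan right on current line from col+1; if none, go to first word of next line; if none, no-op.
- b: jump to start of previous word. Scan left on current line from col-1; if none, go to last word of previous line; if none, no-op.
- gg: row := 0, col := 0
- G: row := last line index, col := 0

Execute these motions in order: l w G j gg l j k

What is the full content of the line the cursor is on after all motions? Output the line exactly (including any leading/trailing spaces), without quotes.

After 1 (l): row=0 col=1 char='i'
After 2 (w): row=0 col=6 char='o'
After 3 (G): row=3 col=0 char='s'
After 4 (j): row=3 col=0 char='s'
After 5 (gg): row=0 col=0 char='w'
After 6 (l): row=0 col=1 char='i'
After 7 (j): row=1 col=1 char='a'
After 8 (k): row=0 col=1 char='i'

Answer: wind  one  pink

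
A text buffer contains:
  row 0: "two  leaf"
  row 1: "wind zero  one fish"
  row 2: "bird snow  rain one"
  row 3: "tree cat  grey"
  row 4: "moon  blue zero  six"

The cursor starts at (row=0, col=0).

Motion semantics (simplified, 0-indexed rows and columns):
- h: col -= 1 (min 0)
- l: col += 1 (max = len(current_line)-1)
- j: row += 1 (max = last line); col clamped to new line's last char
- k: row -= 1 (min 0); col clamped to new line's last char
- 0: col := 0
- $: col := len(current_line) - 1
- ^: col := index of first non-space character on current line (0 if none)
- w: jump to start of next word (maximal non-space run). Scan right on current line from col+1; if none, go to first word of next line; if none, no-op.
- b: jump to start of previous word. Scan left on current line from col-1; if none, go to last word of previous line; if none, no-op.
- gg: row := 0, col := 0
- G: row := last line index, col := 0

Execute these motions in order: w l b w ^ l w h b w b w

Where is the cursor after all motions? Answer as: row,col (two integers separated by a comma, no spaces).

After 1 (w): row=0 col=5 char='l'
After 2 (l): row=0 col=6 char='e'
After 3 (b): row=0 col=5 char='l'
After 4 (w): row=1 col=0 char='w'
After 5 (^): row=1 col=0 char='w'
After 6 (l): row=1 col=1 char='i'
After 7 (w): row=1 col=5 char='z'
After 8 (h): row=1 col=4 char='_'
After 9 (b): row=1 col=0 char='w'
After 10 (w): row=1 col=5 char='z'
After 11 (b): row=1 col=0 char='w'
After 12 (w): row=1 col=5 char='z'

Answer: 1,5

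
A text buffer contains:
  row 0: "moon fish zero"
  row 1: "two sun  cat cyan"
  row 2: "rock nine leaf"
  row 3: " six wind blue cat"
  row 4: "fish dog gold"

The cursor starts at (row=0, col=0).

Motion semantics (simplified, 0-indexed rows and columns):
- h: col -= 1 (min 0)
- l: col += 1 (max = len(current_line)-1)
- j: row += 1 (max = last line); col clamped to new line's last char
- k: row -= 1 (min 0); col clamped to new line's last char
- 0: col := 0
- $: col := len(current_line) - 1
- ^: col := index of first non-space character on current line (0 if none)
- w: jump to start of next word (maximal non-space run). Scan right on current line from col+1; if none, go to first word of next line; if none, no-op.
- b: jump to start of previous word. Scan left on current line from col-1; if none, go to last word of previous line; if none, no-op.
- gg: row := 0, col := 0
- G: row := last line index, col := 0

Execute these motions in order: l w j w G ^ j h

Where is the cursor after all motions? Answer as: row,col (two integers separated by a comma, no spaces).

Answer: 4,0

Derivation:
After 1 (l): row=0 col=1 char='o'
After 2 (w): row=0 col=5 char='f'
After 3 (j): row=1 col=5 char='u'
After 4 (w): row=1 col=9 char='c'
After 5 (G): row=4 col=0 char='f'
After 6 (^): row=4 col=0 char='f'
After 7 (j): row=4 col=0 char='f'
After 8 (h): row=4 col=0 char='f'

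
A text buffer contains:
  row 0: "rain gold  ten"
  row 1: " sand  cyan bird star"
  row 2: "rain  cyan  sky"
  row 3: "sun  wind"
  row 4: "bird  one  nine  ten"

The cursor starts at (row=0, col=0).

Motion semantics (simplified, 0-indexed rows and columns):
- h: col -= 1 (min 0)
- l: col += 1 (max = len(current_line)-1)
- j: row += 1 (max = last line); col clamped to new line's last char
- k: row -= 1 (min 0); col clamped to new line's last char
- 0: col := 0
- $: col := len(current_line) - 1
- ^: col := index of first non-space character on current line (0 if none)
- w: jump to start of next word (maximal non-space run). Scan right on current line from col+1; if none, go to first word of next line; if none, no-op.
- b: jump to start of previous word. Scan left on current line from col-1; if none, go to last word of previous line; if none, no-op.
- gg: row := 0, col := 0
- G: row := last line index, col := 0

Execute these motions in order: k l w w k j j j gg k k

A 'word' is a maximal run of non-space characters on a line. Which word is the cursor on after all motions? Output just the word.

Answer: rain

Derivation:
After 1 (k): row=0 col=0 char='r'
After 2 (l): row=0 col=1 char='a'
After 3 (w): row=0 col=5 char='g'
After 4 (w): row=0 col=11 char='t'
After 5 (k): row=0 col=11 char='t'
After 6 (j): row=1 col=11 char='_'
After 7 (j): row=2 col=11 char='_'
After 8 (j): row=3 col=8 char='d'
After 9 (gg): row=0 col=0 char='r'
After 10 (k): row=0 col=0 char='r'
After 11 (k): row=0 col=0 char='r'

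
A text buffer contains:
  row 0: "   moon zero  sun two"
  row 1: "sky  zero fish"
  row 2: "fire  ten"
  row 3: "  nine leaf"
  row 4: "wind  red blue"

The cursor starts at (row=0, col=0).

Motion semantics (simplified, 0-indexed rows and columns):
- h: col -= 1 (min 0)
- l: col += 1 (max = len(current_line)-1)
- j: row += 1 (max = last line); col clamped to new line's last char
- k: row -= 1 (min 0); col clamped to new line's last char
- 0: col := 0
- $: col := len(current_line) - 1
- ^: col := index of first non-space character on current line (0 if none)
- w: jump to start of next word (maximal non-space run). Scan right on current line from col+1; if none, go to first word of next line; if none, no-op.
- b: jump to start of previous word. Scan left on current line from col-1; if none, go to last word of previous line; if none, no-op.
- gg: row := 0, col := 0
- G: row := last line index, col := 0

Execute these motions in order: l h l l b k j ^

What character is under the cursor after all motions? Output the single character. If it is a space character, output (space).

Answer: s

Derivation:
After 1 (l): row=0 col=1 char='_'
After 2 (h): row=0 col=0 char='_'
After 3 (l): row=0 col=1 char='_'
After 4 (l): row=0 col=2 char='_'
After 5 (b): row=0 col=2 char='_'
After 6 (k): row=0 col=2 char='_'
After 7 (j): row=1 col=2 char='y'
After 8 (^): row=1 col=0 char='s'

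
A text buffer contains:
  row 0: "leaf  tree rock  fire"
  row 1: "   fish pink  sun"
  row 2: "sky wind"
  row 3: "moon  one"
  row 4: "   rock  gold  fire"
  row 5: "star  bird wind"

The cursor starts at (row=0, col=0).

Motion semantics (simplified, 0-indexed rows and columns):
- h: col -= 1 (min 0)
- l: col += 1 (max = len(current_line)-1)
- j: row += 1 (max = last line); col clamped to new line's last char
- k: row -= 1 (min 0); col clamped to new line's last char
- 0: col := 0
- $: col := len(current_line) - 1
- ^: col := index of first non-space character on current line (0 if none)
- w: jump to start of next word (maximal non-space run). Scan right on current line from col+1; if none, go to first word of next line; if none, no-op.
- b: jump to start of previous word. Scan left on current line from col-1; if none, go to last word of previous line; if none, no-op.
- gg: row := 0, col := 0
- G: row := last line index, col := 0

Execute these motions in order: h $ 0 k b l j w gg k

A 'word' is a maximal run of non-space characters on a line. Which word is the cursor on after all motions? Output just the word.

After 1 (h): row=0 col=0 char='l'
After 2 ($): row=0 col=20 char='e'
After 3 (0): row=0 col=0 char='l'
After 4 (k): row=0 col=0 char='l'
After 5 (b): row=0 col=0 char='l'
After 6 (l): row=0 col=1 char='e'
After 7 (j): row=1 col=1 char='_'
After 8 (w): row=1 col=3 char='f'
After 9 (gg): row=0 col=0 char='l'
After 10 (k): row=0 col=0 char='l'

Answer: leaf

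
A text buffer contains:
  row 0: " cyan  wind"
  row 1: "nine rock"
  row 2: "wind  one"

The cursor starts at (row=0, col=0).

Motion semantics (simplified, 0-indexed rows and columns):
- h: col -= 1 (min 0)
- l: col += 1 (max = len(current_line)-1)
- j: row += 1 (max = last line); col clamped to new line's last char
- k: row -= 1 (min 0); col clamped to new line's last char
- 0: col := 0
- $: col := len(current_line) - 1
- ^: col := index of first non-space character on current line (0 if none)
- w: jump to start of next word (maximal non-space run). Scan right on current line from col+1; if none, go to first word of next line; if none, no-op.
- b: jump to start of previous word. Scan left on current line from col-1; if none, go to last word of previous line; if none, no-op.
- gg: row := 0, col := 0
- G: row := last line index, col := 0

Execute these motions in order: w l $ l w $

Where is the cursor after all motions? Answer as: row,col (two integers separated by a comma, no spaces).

Answer: 1,8

Derivation:
After 1 (w): row=0 col=1 char='c'
After 2 (l): row=0 col=2 char='y'
After 3 ($): row=0 col=10 char='d'
After 4 (l): row=0 col=10 char='d'
After 5 (w): row=1 col=0 char='n'
After 6 ($): row=1 col=8 char='k'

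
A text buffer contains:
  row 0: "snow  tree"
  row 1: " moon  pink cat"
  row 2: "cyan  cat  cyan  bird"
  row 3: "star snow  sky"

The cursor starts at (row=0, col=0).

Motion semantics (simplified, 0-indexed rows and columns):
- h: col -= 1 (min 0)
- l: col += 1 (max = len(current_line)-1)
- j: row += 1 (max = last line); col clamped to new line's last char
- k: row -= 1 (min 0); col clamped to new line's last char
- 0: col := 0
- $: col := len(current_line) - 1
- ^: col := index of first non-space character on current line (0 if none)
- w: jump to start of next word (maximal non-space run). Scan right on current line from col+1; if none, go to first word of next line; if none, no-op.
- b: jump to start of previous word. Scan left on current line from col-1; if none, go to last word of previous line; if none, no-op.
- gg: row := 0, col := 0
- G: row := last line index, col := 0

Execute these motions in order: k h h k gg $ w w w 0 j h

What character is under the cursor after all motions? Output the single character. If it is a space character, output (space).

After 1 (k): row=0 col=0 char='s'
After 2 (h): row=0 col=0 char='s'
After 3 (h): row=0 col=0 char='s'
After 4 (k): row=0 col=0 char='s'
After 5 (gg): row=0 col=0 char='s'
After 6 ($): row=0 col=9 char='e'
After 7 (w): row=1 col=1 char='m'
After 8 (w): row=1 col=7 char='p'
After 9 (w): row=1 col=12 char='c'
After 10 (0): row=1 col=0 char='_'
After 11 (j): row=2 col=0 char='c'
After 12 (h): row=2 col=0 char='c'

Answer: c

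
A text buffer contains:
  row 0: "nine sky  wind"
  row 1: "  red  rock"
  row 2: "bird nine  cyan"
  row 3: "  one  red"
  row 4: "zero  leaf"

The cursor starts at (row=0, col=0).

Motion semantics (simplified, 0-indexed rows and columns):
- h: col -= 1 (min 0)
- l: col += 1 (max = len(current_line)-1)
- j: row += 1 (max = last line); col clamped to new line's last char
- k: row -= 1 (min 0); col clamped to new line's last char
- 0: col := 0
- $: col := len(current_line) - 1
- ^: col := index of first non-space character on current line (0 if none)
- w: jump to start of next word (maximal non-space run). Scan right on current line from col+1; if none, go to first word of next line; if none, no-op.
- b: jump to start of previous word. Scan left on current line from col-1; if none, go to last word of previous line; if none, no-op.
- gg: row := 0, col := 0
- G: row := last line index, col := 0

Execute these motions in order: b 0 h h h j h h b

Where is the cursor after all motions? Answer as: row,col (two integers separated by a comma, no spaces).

Answer: 0,10

Derivation:
After 1 (b): row=0 col=0 char='n'
After 2 (0): row=0 col=0 char='n'
After 3 (h): row=0 col=0 char='n'
After 4 (h): row=0 col=0 char='n'
After 5 (h): row=0 col=0 char='n'
After 6 (j): row=1 col=0 char='_'
After 7 (h): row=1 col=0 char='_'
After 8 (h): row=1 col=0 char='_'
After 9 (b): row=0 col=10 char='w'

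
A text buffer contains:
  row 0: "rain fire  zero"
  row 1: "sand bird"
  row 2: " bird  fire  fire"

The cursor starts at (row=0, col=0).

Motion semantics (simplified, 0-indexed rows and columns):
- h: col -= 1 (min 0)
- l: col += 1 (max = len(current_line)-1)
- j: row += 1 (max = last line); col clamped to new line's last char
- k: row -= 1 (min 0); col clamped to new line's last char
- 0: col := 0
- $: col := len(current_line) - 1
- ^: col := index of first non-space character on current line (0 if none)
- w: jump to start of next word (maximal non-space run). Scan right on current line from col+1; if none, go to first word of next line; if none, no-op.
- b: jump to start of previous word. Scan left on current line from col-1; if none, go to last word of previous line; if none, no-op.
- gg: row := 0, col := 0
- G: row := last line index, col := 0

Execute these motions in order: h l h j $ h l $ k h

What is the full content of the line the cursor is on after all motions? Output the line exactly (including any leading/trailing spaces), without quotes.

After 1 (h): row=0 col=0 char='r'
After 2 (l): row=0 col=1 char='a'
After 3 (h): row=0 col=0 char='r'
After 4 (j): row=1 col=0 char='s'
After 5 ($): row=1 col=8 char='d'
After 6 (h): row=1 col=7 char='r'
After 7 (l): row=1 col=8 char='d'
After 8 ($): row=1 col=8 char='d'
After 9 (k): row=0 col=8 char='e'
After 10 (h): row=0 col=7 char='r'

Answer: rain fire  zero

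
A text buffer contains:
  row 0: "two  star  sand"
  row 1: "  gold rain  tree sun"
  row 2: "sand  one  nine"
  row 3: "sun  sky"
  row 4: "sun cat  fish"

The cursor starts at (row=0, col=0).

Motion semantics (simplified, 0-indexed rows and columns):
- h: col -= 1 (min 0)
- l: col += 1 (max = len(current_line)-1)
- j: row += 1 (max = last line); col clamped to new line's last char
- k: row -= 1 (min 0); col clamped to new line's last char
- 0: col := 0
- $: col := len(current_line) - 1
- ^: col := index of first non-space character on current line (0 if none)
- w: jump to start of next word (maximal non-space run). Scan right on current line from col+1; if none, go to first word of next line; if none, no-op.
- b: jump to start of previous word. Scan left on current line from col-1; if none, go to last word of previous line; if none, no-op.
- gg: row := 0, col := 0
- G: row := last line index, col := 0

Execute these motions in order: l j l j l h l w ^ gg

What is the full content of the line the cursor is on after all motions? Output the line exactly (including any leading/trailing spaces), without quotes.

Answer: two  star  sand

Derivation:
After 1 (l): row=0 col=1 char='w'
After 2 (j): row=1 col=1 char='_'
After 3 (l): row=1 col=2 char='g'
After 4 (j): row=2 col=2 char='n'
After 5 (l): row=2 col=3 char='d'
After 6 (h): row=2 col=2 char='n'
After 7 (l): row=2 col=3 char='d'
After 8 (w): row=2 col=6 char='o'
After 9 (^): row=2 col=0 char='s'
After 10 (gg): row=0 col=0 char='t'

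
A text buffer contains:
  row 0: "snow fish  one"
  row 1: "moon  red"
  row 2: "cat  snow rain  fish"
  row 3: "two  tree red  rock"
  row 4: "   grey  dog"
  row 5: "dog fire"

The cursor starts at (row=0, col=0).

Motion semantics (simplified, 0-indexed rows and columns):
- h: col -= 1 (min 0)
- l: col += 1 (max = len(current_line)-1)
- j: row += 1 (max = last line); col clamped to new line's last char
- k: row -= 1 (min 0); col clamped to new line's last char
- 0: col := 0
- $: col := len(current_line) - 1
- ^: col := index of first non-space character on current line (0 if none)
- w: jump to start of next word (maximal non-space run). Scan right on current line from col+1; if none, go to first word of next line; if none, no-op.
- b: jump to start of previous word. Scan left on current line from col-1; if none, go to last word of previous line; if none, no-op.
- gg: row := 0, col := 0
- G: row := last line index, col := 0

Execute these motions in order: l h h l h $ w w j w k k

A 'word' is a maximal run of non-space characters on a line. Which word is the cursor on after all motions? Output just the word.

Answer: fish

Derivation:
After 1 (l): row=0 col=1 char='n'
After 2 (h): row=0 col=0 char='s'
After 3 (h): row=0 col=0 char='s'
After 4 (l): row=0 col=1 char='n'
After 5 (h): row=0 col=0 char='s'
After 6 ($): row=0 col=13 char='e'
After 7 (w): row=1 col=0 char='m'
After 8 (w): row=1 col=6 char='r'
After 9 (j): row=2 col=6 char='n'
After 10 (w): row=2 col=10 char='r'
After 11 (k): row=1 col=8 char='d'
After 12 (k): row=0 col=8 char='h'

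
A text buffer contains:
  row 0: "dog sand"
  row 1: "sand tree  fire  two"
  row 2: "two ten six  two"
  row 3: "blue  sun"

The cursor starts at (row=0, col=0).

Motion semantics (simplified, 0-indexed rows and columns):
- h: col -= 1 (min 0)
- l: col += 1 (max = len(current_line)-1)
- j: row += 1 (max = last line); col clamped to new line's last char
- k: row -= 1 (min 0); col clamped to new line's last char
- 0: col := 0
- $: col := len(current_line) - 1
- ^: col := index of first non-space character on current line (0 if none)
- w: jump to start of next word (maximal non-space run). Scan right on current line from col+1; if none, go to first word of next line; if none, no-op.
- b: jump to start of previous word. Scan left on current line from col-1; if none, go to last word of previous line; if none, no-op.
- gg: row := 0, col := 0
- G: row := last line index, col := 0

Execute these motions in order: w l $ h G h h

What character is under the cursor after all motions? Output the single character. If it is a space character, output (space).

After 1 (w): row=0 col=4 char='s'
After 2 (l): row=0 col=5 char='a'
After 3 ($): row=0 col=7 char='d'
After 4 (h): row=0 col=6 char='n'
After 5 (G): row=3 col=0 char='b'
After 6 (h): row=3 col=0 char='b'
After 7 (h): row=3 col=0 char='b'

Answer: b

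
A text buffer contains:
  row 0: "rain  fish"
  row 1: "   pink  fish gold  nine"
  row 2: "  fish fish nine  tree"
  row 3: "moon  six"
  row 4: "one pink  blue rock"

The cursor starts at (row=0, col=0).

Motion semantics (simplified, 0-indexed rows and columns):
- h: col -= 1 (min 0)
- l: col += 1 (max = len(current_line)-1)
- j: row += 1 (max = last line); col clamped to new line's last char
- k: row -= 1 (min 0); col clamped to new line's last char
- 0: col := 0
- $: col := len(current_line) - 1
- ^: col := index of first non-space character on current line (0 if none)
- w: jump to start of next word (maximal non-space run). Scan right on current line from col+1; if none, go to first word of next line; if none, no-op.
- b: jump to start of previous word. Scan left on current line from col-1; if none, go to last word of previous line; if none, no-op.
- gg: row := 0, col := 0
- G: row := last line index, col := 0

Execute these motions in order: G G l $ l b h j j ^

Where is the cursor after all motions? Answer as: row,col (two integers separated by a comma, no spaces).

After 1 (G): row=4 col=0 char='o'
After 2 (G): row=4 col=0 char='o'
After 3 (l): row=4 col=1 char='n'
After 4 ($): row=4 col=18 char='k'
After 5 (l): row=4 col=18 char='k'
After 6 (b): row=4 col=15 char='r'
After 7 (h): row=4 col=14 char='_'
After 8 (j): row=4 col=14 char='_'
After 9 (j): row=4 col=14 char='_'
After 10 (^): row=4 col=0 char='o'

Answer: 4,0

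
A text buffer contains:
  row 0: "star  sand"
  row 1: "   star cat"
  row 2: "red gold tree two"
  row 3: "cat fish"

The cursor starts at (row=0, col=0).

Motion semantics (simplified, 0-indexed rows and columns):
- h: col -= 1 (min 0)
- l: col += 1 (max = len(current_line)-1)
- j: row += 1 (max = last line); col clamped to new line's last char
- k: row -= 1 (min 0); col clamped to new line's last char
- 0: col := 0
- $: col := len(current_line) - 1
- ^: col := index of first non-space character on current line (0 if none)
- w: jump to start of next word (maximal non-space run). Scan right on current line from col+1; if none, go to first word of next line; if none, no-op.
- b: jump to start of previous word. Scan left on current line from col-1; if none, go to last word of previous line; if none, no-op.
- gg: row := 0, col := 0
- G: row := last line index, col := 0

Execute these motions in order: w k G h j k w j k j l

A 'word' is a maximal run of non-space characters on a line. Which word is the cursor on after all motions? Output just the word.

After 1 (w): row=0 col=6 char='s'
After 2 (k): row=0 col=6 char='s'
After 3 (G): row=3 col=0 char='c'
After 4 (h): row=3 col=0 char='c'
After 5 (j): row=3 col=0 char='c'
After 6 (k): row=2 col=0 char='r'
After 7 (w): row=2 col=4 char='g'
After 8 (j): row=3 col=4 char='f'
After 9 (k): row=2 col=4 char='g'
After 10 (j): row=3 col=4 char='f'
After 11 (l): row=3 col=5 char='i'

Answer: fish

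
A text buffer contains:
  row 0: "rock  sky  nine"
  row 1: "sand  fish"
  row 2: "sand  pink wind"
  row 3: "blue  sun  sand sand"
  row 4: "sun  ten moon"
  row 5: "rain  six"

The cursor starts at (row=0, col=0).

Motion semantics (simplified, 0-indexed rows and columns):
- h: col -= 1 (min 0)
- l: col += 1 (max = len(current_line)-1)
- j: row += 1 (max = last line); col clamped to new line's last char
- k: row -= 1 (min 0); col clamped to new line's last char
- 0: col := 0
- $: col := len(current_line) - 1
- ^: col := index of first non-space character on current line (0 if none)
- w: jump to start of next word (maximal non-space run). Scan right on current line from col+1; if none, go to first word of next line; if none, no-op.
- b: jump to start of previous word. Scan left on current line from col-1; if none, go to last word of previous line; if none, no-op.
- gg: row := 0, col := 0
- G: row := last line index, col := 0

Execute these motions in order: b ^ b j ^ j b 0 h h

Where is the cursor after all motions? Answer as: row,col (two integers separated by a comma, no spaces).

Answer: 1,0

Derivation:
After 1 (b): row=0 col=0 char='r'
After 2 (^): row=0 col=0 char='r'
After 3 (b): row=0 col=0 char='r'
After 4 (j): row=1 col=0 char='s'
After 5 (^): row=1 col=0 char='s'
After 6 (j): row=2 col=0 char='s'
After 7 (b): row=1 col=6 char='f'
After 8 (0): row=1 col=0 char='s'
After 9 (h): row=1 col=0 char='s'
After 10 (h): row=1 col=0 char='s'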